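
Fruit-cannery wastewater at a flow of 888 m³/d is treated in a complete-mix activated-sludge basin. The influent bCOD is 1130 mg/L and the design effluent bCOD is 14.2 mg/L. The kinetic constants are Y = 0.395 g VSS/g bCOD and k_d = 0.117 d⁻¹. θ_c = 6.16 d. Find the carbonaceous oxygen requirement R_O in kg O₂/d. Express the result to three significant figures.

The observed yield is Y_obs = Y/(1 + k_d·θ_c) = 0.395 / (1 + 0.117 × 6.16) = 0.395 / 1.721 = 0.2296 g VSS per g bCOD removed.
Q·(S₀ − S) = 888 × (1130 − 14.2) × 10⁻³ = 990.8 kg/d removed.
Biomass synthesised: P_X = Y_obs × 990.8 = 227.5 kg VSS/d.
R_O = Q·(S₀ − S) − 1.42·P_X = 990.8 − 1.42 × 227.5 = 667.9 kg O₂/d.

R_O ≈ 668 kg O₂/d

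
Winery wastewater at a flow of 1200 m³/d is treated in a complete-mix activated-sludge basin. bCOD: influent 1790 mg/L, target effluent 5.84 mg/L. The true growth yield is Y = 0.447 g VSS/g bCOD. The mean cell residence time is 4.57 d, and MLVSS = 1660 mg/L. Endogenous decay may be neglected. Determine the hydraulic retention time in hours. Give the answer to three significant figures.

τ ≈ 52.7 h

With k_d = 0 the design equation reduces to V = Y Q (S₀−S) θ_c / X = 0.447 × 1200 × (1790 − 5.84) × 4.57 / 1660 = 2635 m³.
HRT = V/Q = 2635 m³ / 1200 m³·d⁻¹ = 2.196 d × 24 = 52.69 h.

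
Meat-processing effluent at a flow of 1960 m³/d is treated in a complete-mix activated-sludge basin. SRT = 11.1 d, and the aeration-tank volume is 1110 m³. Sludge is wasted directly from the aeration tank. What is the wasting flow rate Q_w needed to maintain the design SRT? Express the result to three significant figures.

For wasting at MLVSS concentration, Q_w = V/θ_c = 1110/11.1 = 100.0 m³/d.

Q_w ≈ 100 m³/d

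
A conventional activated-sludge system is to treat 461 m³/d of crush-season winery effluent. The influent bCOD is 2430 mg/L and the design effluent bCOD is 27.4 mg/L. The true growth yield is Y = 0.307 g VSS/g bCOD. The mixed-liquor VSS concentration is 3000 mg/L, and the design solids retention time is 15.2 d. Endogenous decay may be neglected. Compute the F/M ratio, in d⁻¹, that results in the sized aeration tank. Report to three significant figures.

With k_d = 0 the design equation reduces to V = Y Q (S₀−S) θ_c / X = 0.307 × 461 × (2430 − 27.4) × 15.2 / 3000 = 1723 m³.
F/M = Q·S₀ / (V·X) = 461 × 2430 / (1723 × 3000) = 0.2167 g bCOD·(g VSS·d)⁻¹.

F/M ≈ 0.217 d⁻¹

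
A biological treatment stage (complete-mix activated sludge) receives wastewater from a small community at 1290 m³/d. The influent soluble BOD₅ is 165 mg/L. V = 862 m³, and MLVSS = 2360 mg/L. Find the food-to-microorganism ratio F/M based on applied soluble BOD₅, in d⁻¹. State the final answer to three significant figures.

F/M ≈ 0.105 d⁻¹

Food-to-microorganism ratio F/M = Q S₀ / (V X) = 1290 × 165 / (862.0 × 2360) = 0.1046 d⁻¹.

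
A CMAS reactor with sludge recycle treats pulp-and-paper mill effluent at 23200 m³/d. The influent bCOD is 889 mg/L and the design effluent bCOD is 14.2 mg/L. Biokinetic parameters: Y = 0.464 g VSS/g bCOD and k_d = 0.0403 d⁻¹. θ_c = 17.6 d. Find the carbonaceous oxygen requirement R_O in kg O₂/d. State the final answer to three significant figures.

Observed yield with endogenous decay: Y_obs = Y / (1 + k_d·θ_c) = 0.464 / (1 + 0.0403 × 17.6) = 0.464 / 1.709 = 0.2715 g VSS/g bCOD.
Substrate removed = Q·(S₀ − S) = 23200 m³/d × (889 − 14.2) g/m³ = 2.03×10^7 g/d = 20295 kg/d.
P_X = Y_obs·Q·(S₀ − S) = 0.2715 × 20295 = 5509 kg VSS/d.
Carbonaceous O₂ demand = substrate oxidised − cell-mass equivalent = 20295 − 1.42 × 5509 = 12472 kg O₂/d.

R_O ≈ 12500 kg O₂/d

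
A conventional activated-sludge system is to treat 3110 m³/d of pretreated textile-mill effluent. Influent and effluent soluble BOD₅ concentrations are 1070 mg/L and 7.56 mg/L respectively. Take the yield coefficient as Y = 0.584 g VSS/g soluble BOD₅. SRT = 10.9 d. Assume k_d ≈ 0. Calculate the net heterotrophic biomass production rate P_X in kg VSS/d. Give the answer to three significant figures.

P_X ≈ 1930 kg VSS/d

Since k_d ≈ 0, Y_obs = Y = 0.584 g VSS/g soluble BOD₅.
Substrate removed = Q·(S₀ − S) = 3110 m³/d × (1070 − 7.56) g/m³ = 3.3×10^6 g/d = 3304 kg/d.
P_X = Y_obs · Q(S₀ − S) = 0.5840 × 3304 = 1930 kg VSS/d.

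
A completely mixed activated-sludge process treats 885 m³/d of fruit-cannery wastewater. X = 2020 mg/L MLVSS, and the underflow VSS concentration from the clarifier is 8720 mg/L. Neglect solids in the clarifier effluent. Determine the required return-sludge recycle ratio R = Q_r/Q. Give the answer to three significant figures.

Solids balance on the clarifier gives (1+R)X = R·X_r, so R = X/(X_r − X) = 2020 / (8720 − 2020) = 0.3015.

R ≈ 0.301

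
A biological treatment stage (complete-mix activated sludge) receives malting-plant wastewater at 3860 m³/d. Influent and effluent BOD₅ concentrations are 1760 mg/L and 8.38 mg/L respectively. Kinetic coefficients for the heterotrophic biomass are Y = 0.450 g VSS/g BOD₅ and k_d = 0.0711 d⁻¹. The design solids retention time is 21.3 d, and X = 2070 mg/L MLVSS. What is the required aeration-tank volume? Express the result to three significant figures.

From the SRT design equation V = Y Q (S₀−S) θ_c / [X (1 + k_d θ_c)] = 0.450 × 3860 × (1760 − 8.38) × 21.3 / [2070 × (1 + 0.0711 × 21.3)] = 6.48×10^7 / 5205 = 12451 m³.

V ≈ 12500 m³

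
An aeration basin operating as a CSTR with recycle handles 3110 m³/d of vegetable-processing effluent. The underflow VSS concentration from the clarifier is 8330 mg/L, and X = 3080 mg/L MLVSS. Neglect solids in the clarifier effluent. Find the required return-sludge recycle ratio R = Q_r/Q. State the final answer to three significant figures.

R = Q_r/Q = X/(X_r − X) = 3080 / (8330 − 3080) = 0.5867.

R ≈ 0.587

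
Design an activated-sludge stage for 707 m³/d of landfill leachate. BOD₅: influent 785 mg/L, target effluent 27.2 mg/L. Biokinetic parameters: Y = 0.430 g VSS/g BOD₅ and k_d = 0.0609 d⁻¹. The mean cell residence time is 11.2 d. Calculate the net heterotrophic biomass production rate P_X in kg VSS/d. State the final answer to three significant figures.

The observed yield is Y_obs = Y/(1 + k_d·θ_c) = 0.430 / (1 + 0.0609 × 11.2) = 0.430 / 1.682 = 0.2556 g VSS per g BOD₅ removed.
Q·(S₀ − S) = 707 × (785 − 27.2) × 10⁻³ = 535.8 kg/d removed.
So the net sludge growth is P_X = 0.2556 × 535.8 = 137.0 kg VSS/d.

P_X ≈ 137 kg VSS/d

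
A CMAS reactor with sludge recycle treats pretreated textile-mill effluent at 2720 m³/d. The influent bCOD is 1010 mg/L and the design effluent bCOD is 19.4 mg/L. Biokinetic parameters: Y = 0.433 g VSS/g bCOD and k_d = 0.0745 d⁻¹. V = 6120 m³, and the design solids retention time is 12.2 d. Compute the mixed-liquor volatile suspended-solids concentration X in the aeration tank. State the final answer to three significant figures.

X ≈ 1220 mg/L

Solving the biomass balance for X: X = Y Q (S₀−S) θ_c / [V (1+k_d θ_c)] = 0.433 × 2720 × (1010 − 19.4) × 12.2 / [6120 × (1 + 0.0745 × 12.2)] = 1218 mg/L.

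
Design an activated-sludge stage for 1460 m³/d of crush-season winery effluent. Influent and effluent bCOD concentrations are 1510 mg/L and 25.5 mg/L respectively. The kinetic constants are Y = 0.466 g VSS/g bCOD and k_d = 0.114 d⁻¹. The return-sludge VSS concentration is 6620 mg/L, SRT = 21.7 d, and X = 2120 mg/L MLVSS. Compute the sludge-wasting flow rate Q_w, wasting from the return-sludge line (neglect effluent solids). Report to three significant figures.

Q_w ≈ 43.9 m³/d

Steady-state biomass mass balance: V·X·(1 + k_d·θ_c) = Y·Q·(S₀ − S)·θ_c, so V = 0.466 × 1460 × (1510 − 25.5) × 21.7 / [2120 × (1 + 0.114 × 21.7)] = 2.19×10^7 / 7364 = 2976 m³.
Wasting from the return line (neglecting effluent solids): Q_w = V·X / (θ_c·X_r) = 2976 × 2120 / (21.7 × 6620) = 43.92 m³/d.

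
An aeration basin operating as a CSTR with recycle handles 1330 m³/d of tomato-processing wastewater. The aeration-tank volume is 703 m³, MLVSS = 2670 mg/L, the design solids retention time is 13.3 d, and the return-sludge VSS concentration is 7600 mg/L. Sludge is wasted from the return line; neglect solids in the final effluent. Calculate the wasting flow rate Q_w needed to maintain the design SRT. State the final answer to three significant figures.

Q_w ≈ 18.6 m³/d

θ_c = V·X/(Q_w·X_r) when wasting from the recycle, so Q_w = V·X/(θ_c·X_r) = 703.0 × 2670 / (13.3 × 7600) = 18.57 m³/d.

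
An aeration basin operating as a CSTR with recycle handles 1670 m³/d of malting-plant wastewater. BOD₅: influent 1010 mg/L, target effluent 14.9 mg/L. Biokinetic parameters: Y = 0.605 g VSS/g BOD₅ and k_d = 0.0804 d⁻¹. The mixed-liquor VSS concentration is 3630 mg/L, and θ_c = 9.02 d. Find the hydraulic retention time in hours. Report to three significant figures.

τ ≈ 20.8 h

Rearranging the biomass balance for a CMAS with decay, V = Y·Q·ΔS·θ_c / [X·(1+k_d θ_c)] = 0.605 × 1670 × (1010 − 14.9) × 9.02 / [3630 × (1 + 0.0804 × 9.02)] = 9.07×10^6 / 6263 = 1448 m³.
Hydraulic retention time τ = V/Q = 1448 / 1670 = 0.8671 d = 20.81 h.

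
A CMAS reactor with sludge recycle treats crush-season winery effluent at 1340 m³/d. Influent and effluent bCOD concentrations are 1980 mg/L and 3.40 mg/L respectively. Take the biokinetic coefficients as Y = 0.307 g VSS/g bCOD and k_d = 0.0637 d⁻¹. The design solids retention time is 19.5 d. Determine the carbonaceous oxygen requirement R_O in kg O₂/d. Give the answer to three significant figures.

R_O ≈ 2130 kg O₂/d

Observed yield with endogenous decay: Y_obs = Y / (1 + k_d·θ_c) = 0.307 / (1 + 0.0637 × 19.5) = 0.307 / 2.242 = 0.1369 g VSS/g bCOD.
ΔS = 1980 − 3.40 = 1977 mg/L, so the substrate removal rate is 1340 × 1977/1000 = 2649 kg bCOD/d.
Biomass synthesised: P_X = Y_obs × 2649 = 362.7 kg VSS/d.
Carbonaceous O₂ demand = substrate oxidised − cell-mass equivalent = 2649 − 1.42 × 362.7 = 2134 kg O₂/d.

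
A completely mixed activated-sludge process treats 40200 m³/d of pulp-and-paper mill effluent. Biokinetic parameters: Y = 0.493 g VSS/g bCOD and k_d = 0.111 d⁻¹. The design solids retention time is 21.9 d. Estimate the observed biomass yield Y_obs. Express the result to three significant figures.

Y_obs = Y / (1 + k_d θ_c) = 0.493 / (1 + 0.111 × 21.9) = 0.493 / 3.431 = 0.1437.

Y_obs ≈ 0.144 g VSS/g bCOD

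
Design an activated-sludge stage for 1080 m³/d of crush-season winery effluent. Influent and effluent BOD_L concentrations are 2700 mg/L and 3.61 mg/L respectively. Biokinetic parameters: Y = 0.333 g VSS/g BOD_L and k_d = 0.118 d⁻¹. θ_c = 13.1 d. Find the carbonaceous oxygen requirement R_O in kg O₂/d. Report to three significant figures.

Y_obs = Y / (1 + k_d θ_c) = 0.333 / (1 + 0.118 × 13.1) = 0.333 / 2.546 = 0.1308.
Substrate removed = Q·(S₀ − S) = 1080 m³/d × (2700 − 3.61) g/m³ = 2.91×10^6 g/d = 2912 kg/d.
Net sludge production P_X = 0.1308 × 2912 = 380.9 kg VSS/d.
R_O = Q·ΔS − 1.42 P_X = 2912 − 540.9 = 2371 kg O₂/d.

R_O ≈ 2370 kg O₂/d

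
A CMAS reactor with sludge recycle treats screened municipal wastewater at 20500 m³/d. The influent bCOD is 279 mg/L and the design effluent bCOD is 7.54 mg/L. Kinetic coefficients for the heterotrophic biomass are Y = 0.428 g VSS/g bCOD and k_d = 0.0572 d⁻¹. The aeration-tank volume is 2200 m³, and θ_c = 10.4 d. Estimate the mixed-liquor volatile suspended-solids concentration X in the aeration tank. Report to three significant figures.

Solving the biomass balance for X: X = Y Q (S₀−S) θ_c / [V (1+k_d θ_c)] = 0.428 × 20500 × (279 − 7.54) × 10.4 / [2200 × (1 + 0.0572 × 10.4)] = 7060 mg/L.

X ≈ 7060 mg/L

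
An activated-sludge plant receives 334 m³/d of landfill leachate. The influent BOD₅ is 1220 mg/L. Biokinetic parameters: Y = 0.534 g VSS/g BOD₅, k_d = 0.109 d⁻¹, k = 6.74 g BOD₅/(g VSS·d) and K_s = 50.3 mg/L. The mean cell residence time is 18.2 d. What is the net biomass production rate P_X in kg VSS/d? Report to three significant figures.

From the Monod/SRT balance for a CMAS, S = K_s·(1+k_d θ_c)/[θ_c·(Y k − k_d) − 1] = 50.3 × (1 + 0.109 × 18.2) / [18.2 × (0.534 × 6.74 − 0.109) − 1] = 150.1 / 62.52 = 2.401 mg/L.
Observed yield with endogenous decay: Y_obs = Y / (1 + k_d·θ_c) = 0.534 / (1 + 0.109 × 18.2) = 0.534 / 2.984 = 0.1790 g VSS/g BOD₅.
Mass of BOD₅ removed per day: Q(S₀ − S) = 334 × 1218 g/m³ = 406.7 kg/d.
P_X = Y_obs · Q(S₀ − S) = 0.1790 × 406.7 = 72.78 kg VSS/d.

P_X ≈ 72.8 kg VSS/d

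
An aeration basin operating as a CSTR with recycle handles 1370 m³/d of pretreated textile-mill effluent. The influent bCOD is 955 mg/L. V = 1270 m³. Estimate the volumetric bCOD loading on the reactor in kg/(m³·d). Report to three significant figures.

Volumetric loading L_v = Q·S₀ / V = 1370 × 955 g/m³ / 1270 m³ = 1030 g/(m³·d) = 1.030 kg bCOD/(m³·d).

L_v ≈ 1.03 kg bCOD/(m³·d)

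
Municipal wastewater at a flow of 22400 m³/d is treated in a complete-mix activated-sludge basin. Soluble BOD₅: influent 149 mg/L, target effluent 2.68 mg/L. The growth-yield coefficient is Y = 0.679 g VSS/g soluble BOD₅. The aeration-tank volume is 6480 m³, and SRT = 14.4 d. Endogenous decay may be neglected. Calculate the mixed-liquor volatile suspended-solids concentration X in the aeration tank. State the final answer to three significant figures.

X ≈ 4950 mg/L

X = Y·Q·ΔS·θ_c / V = 0.679 × 22400 × (149 − 2.68) × 14.4 / 6480 = 4945 mg/L.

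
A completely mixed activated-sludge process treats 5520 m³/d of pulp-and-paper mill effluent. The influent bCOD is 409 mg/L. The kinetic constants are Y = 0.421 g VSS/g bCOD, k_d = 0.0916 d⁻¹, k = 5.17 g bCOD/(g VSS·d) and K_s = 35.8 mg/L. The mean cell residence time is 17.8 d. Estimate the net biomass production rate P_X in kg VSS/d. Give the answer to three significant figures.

P_X ≈ 359 kg VSS/d

For a completely mixed reactor with recycle the Lawrence–McCarty relation gives S = K_s·(1 + k_d·θ_c) / [θ_c·(Y·k − k_d) − 1] = 35.8 × (1 + 0.0916 × 17.8) / [17.8 × (0.421 × 5.17 − 0.0916) − 1] = 94.17 / 36.11 = 2.608 mg/L.
The observed yield is Y_obs = Y/(1 + k_d·θ_c) = 0.421 / (1 + 0.0916 × 17.8) = 0.421 / 2.630 = 0.1600 g VSS per g bCOD removed.
Mass of bCOD removed per day: Q(S₀ − S) = 5520 × 406.4 g/m³ = 2243 kg/d.
Net biomass production P_X = Y_obs × Q·(S₀ − S) = 0.1600 × 2243 = 359.0 kg VSS/d.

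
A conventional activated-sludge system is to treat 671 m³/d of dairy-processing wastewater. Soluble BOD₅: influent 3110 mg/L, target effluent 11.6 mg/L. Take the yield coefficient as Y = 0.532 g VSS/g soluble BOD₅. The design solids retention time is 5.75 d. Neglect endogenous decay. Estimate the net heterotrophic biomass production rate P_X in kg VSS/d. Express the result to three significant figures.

No decay correction is needed, so Y_obs = Y = 0.532.
ΔS = 3110 − 11.6 = 3098 mg/L, so the substrate removal rate is 671 × 3098/1000 = 2079 kg soluble BOD₅/d.
So the net sludge growth is P_X = 0.5320 × 2079 = 1106 kg VSS/d.

P_X ≈ 1110 kg VSS/d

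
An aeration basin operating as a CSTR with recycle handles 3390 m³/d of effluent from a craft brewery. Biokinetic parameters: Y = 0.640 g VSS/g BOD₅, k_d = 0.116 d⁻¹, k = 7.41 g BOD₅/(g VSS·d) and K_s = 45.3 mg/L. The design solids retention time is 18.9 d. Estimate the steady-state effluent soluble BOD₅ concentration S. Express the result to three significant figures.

Effluent substrate depends only on kinetics and SRT: S = K_s(1 + k_d θ_c) / [θ_c(Yk − k_d) − 1] = 45.3 × (1 + 0.116 × 18.9) / [18.9 × (0.640 × 7.41 − 0.116) − 1] = 144.6 / 86.44 = 1.673 mg/L.

S ≈ 1.67 mg/L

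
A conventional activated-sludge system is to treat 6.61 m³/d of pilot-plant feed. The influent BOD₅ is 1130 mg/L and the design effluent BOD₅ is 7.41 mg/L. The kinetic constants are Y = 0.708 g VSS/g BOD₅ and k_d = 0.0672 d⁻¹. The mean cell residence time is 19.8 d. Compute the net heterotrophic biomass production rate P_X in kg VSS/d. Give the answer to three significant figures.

P_X ≈ 2.25 kg VSS/d

Observed yield with endogenous decay: Y_obs = Y / (1 + k_d·θ_c) = 0.708 / (1 + 0.0672 × 19.8) = 0.708 / 2.331 = 0.3038 g VSS/g BOD₅.
ΔS = 1130 − 7.41 = 1123 mg/L, so the substrate removal rate is 6.61 × 1123/1000 = 7.420 kg BOD₅/d.
So the net sludge growth is P_X = 0.3038 × 7.420 = 2.254 kg VSS/d.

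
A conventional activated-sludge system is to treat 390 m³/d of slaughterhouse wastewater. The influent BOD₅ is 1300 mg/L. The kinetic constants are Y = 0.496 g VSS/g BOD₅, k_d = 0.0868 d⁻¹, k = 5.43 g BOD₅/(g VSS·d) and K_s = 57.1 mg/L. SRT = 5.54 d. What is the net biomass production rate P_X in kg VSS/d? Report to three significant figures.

From the Monod/SRT balance for a CMAS, S = K_s·(1+k_d θ_c)/[θ_c·(Y k − k_d) − 1] = 57.1 × (1 + 0.0868 × 5.54) / [5.54 × (0.496 × 5.43 − 0.0868) − 1] = 84.56 / 13.44 = 6.292 mg/L.
Observed yield with endogenous decay: Y_obs = Y / (1 + k_d·θ_c) = 0.496 / (1 + 0.0868 × 5.54) = 0.496 / 1.481 = 0.3349 g VSS/g BOD₅.
Mass of BOD₅ removed per day: Q(S₀ − S) = 390 × 1294 g/m³ = 504.5 kg/d.
Net biomass production P_X = Y_obs × Q·(S₀ − S) = 0.3349 × 504.5 = 169.0 kg VSS/d.

P_X ≈ 169 kg VSS/d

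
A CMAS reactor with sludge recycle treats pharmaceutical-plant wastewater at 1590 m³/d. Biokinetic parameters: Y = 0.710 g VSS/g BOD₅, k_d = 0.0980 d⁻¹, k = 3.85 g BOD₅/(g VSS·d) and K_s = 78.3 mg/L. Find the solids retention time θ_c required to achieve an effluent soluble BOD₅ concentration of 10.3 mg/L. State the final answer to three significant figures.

θ_c ≈ 4.55 d

Specific growth rate at S = 10.3 mg/L: μ = YkS/(K_s+S) = 0.710·3.85·10.3/(78.3+10.3) = 0.3178 d⁻¹.
Then 1/θ_c = μ − k_d = 0.3178 − 0.0980 = 0.2198 d⁻¹, giving θ_c = 4.550 d.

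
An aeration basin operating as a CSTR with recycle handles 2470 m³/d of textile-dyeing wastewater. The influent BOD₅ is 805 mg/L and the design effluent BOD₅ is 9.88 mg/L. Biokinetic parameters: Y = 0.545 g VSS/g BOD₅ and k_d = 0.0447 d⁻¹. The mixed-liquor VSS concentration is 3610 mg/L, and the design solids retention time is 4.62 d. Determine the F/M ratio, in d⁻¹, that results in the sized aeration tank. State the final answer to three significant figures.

Rearranging the biomass balance for a CMAS with decay, V = Y·Q·ΔS·θ_c / [X·(1+k_d θ_c)] = 0.545 × 2470 × (805 − 9.88) × 4.62 / [3610 × (1 + 0.0447 × 4.62)] = 4.95×10^6 / 4356 = 1135 m³.
Food-to-microorganism ratio F/M = Q S₀ / (V X) = 2470 × 805 / (1135 × 3610) = 0.4851 d⁻¹.

F/M ≈ 0.485 d⁻¹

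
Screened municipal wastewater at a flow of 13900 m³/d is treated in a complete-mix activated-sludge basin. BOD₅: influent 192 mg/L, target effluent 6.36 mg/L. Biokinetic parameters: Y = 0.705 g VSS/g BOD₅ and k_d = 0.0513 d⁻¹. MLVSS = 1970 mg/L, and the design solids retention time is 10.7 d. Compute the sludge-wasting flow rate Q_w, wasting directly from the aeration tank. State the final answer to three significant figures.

Q_w ≈ 596 m³/d

Steady-state biomass mass balance: V·X·(1 + k_d·θ_c) = Y·Q·(S₀ − S)·θ_c, so V = 0.705 × 13900 × (192 − 6.36) × 10.7 / [1970 × (1 + 0.0513 × 10.7)] = 1.95×10^7 / 3051 = 6379 m³.
Wasting from the aeration tank: Q_w = V / θ_c = 6379 / 10.7 = 596.2 m³/d.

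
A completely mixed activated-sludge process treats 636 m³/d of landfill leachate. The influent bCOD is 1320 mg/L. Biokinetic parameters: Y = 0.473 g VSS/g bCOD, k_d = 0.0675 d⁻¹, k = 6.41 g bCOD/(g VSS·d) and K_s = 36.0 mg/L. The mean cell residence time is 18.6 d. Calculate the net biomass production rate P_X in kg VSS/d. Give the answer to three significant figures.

For a completely mixed reactor with recycle the Lawrence–McCarty relation gives S = K_s·(1 + k_d·θ_c) / [θ_c·(Y·k − k_d) − 1] = 36.0 × (1 + 0.0675 × 18.6) / [18.6 × (0.473 × 6.41 − 0.0675) − 1] = 81.20 / 54.14 = 1.500 mg/L.
Y_obs = Y / (1 + k_d θ_c) = 0.473 / (1 + 0.0675 × 18.6) = 0.473 / 2.256 = 0.2097.
Substrate removed = Q·(S₀ − S) = 636 m³/d × (1320 − 1.50) g/m³ = 8.39×10^5 g/d = 838.6 kg/d.
Net biomass production P_X = Y_obs × Q·(S₀ − S) = 0.2097 × 838.6 = 175.9 kg VSS/d.

P_X ≈ 176 kg VSS/d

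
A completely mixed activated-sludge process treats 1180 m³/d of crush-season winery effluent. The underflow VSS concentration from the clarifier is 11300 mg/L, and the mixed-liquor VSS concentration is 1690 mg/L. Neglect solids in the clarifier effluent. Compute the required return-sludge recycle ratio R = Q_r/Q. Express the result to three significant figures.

Mass balance around the secondary clarifier (neglecting effluent solids): R = X / (X_r − X) = 1690 / (11300 − 1690) = 0.1759.

R ≈ 0.176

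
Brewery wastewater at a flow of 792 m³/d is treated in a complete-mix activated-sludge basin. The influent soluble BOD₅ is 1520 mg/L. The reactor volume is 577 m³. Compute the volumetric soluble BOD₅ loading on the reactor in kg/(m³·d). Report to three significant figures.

L_v = Q S₀ / V = 792 × 1520 × 10⁻³ / 577.0 = 2.086 kg/(m³·d).

L_v ≈ 2.09 kg soluble BOD₅/(m³·d)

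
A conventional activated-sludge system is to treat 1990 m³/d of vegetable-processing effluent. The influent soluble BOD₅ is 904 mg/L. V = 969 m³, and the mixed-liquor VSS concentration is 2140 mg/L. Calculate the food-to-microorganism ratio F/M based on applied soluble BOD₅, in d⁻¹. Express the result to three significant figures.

Food-to-microorganism ratio F/M = Q S₀ / (V X) = 1990 × 904 / (969.0 × 2140) = 0.8675 d⁻¹.

F/M ≈ 0.868 d⁻¹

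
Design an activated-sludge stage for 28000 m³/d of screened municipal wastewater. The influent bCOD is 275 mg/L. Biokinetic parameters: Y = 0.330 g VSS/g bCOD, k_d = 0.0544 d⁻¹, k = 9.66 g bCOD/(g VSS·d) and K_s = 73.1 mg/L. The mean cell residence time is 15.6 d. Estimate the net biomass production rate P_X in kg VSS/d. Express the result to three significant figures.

P_X ≈ 1360 kg VSS/d

From the Monod/SRT balance for a CMAS, S = K_s·(1+k_d θ_c)/[θ_c·(Y k − k_d) − 1] = 73.1 × (1 + 0.0544 × 15.6) / [15.6 × (0.330 × 9.66 − 0.0544) − 1] = 135.1 / 47.88 = 2.822 mg/L.
Y_obs = Y / (1 + k_d θ_c) = 0.330 / (1 + 0.0544 × 15.6) = 0.330 / 1.849 = 0.1785.
Mass of bCOD removed per day: Q(S₀ − S) = 28000 × 272.2 g/m³ = 7621 kg/d.
Net biomass production P_X = Y_obs × Q·(S₀ − S) = 0.1785 × 7621 = 1360 kg VSS/d.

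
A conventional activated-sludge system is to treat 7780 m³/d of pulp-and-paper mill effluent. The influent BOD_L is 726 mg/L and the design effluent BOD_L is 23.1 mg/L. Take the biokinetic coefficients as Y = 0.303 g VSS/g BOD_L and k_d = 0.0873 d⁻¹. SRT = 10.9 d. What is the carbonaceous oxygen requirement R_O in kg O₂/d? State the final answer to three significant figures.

The observed yield is Y_obs = Y/(1 + k_d·θ_c) = 0.303 / (1 + 0.0873 × 10.9) = 0.303 / 1.952 = 0.1553 g VSS per g BOD_L removed.
Mass of BOD_L removed per day: Q(S₀ − S) = 7780 × 702.9 g/m³ = 5469 kg/d.
Net sludge production P_X = 0.1553 × 5469 = 849.0 kg VSS/d.
R_O = Q·ΔS − 1.42 P_X = 5469 − 1206 = 4263 kg O₂/d.

R_O ≈ 4260 kg O₂/d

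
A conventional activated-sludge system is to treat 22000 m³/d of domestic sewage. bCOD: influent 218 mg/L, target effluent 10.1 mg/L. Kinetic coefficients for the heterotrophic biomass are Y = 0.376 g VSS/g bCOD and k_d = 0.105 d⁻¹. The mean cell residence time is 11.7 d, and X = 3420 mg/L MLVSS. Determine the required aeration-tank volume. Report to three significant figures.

V ≈ 2640 m³

Steady-state biomass mass balance: V·X·(1 + k_d·θ_c) = Y·Q·(S₀ − S)·θ_c, so V = 0.376 × 22000 × (218 − 10.1) × 11.7 / [3420 × (1 + 0.105 × 11.7)] = 2.01×10^7 / 7621 = 2640 m³.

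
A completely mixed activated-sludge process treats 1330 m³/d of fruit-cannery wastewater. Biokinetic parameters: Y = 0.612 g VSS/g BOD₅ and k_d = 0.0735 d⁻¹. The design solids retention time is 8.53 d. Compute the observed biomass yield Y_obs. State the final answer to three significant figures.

The observed yield is Y_obs = Y/(1 + k_d·θ_c) = 0.612 / (1 + 0.0735 × 8.53) = 0.612 / 1.627 = 0.3762 g VSS per g BOD₅ removed.

Y_obs ≈ 0.376 g VSS/g BOD₅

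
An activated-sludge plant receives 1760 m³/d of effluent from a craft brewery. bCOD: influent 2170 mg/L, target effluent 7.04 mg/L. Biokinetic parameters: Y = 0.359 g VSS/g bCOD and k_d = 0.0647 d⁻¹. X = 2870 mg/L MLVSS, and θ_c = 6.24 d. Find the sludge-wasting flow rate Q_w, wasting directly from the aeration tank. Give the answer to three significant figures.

Q_w ≈ 339 m³/d

Steady-state biomass mass balance: V·X·(1 + k_d·θ_c) = Y·Q·(S₀ − S)·θ_c, so V = 0.359 × 1760 × (2170 − 7.04) × 6.24 / [2870 × (1 + 0.0647 × 6.24)] = 8.53×10^6 / 4029 = 2117 m³.
For wasting at MLVSS concentration, Q_w = V/θ_c = 2117/6.24 = 339.2 m³/d.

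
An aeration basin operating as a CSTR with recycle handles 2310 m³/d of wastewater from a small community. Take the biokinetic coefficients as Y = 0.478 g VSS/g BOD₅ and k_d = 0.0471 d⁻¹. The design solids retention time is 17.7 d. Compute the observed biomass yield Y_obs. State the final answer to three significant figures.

Y_obs = Y / (1 + k_d θ_c) = 0.478 / (1 + 0.0471 × 17.7) = 0.478 / 1.834 = 0.2607.

Y_obs ≈ 0.261 g VSS/g BOD₅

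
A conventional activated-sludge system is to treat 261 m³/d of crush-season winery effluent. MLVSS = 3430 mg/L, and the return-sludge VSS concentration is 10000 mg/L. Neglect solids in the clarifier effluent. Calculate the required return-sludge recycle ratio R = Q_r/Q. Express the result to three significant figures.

R ≈ 0.522

R = Q_r/Q = X/(X_r − X) = 3430 / (10000 − 3430) = 0.5221.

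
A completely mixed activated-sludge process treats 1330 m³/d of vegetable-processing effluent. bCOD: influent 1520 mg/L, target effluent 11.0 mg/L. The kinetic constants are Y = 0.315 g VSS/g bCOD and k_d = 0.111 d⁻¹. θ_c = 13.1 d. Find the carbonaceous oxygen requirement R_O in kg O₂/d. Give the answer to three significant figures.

R_O ≈ 1640 kg O₂/d

The observed yield is Y_obs = Y/(1 + k_d·θ_c) = 0.315 / (1 + 0.111 × 13.1) = 0.315 / 2.454 = 0.1284 g VSS per g bCOD removed.
Mass of bCOD removed per day: Q(S₀ − S) = 1330 × 1509 g/m³ = 2007 kg/d.
Net sludge production P_X = 0.1284 × 2007 = 257.6 kg VSS/d.
R_O = Q·(S₀ − S) − 1.42·P_X = 2007 − 1.42 × 257.6 = 1641 kg O₂/d.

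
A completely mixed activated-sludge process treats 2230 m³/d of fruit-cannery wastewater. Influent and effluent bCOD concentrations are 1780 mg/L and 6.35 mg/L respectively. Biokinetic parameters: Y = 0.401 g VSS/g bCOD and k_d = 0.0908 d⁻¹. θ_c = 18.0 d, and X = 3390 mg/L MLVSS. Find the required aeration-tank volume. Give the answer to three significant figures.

Steady-state biomass mass balance: V·X·(1 + k_d·θ_c) = Y·Q·(S₀ − S)·θ_c, so V = 0.401 × 2230 × (1780 − 6.35) × 18.0 / [3390 × (1 + 0.0908 × 18.0)] = 2.85×10^7 / 8931 = 3197 m³.

V ≈ 3200 m³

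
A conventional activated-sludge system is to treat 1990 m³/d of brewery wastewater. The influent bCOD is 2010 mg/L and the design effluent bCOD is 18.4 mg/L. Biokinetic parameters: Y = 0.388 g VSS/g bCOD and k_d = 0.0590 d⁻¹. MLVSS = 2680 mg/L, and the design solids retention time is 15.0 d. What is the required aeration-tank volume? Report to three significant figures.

Rearranging the biomass balance for a CMAS with decay, V = Y·Q·ΔS·θ_c / [X·(1+k_d θ_c)] = 0.388 × 1990 × (2010 − 18.4) × 15.0 / [2680 × (1 + 0.0590 × 15.0)] = 2.31×10^7 / 5052 = 4566 m³.

V ≈ 4570 m³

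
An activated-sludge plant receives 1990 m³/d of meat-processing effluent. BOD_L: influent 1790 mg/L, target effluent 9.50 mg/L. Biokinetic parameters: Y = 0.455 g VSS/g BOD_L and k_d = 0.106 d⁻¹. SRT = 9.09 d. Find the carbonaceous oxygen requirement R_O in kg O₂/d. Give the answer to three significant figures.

Y_obs = Y / (1 + k_d θ_c) = 0.455 / (1 + 0.106 × 9.09) = 0.455 / 1.964 = 0.2317.
Q·(S₀ − S) = 1990 × (1790 − 9.50) × 10⁻³ = 3543 kg/d removed.
Net sludge production P_X = 0.2317 × 3543 = 821.0 kg VSS/d.
R_O = Q·(S₀ − S) − 1.42·P_X = 3543 − 1.42 × 821.0 = 2377 kg O₂/d.

R_O ≈ 2380 kg O₂/d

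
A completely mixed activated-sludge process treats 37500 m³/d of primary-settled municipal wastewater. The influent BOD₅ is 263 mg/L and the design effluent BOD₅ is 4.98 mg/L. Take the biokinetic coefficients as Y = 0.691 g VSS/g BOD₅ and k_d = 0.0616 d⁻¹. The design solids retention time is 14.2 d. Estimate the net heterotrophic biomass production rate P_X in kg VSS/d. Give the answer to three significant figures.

P_X ≈ 3570 kg VSS/d

Correct the yield for decay: Y_obs = Y/(1 + k_d θ_c) = 0.691 / (1 + 0.0616 × 14.2) = 0.691 / 1.875 = 0.3686.
Mass of BOD₅ removed per day: Q(S₀ − S) = 37500 × 258.0 g/m³ = 9676 kg/d.
Biomass produced: P_X = Y_obs·Q·ΔS = 0.3686 × 9676 ≈ 3566 kg VSS/d.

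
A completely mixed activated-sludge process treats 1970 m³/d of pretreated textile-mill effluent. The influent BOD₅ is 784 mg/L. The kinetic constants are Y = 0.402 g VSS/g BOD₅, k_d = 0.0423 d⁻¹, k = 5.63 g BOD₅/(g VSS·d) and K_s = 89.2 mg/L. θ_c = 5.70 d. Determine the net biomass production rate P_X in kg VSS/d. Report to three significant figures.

P_X ≈ 494 kg VSS/d

For a completely mixed reactor with recycle the Lawrence–McCarty relation gives S = K_s·(1 + k_d·θ_c) / [θ_c·(Y·k − k_d) − 1] = 89.2 × (1 + 0.0423 × 5.70) / [5.70 × (0.402 × 5.63 − 0.0423) − 1] = 110.7 / 11.66 = 9.495 mg/L.
The observed yield is Y_obs = Y/(1 + k_d·θ_c) = 0.402 / (1 + 0.0423 × 5.70) = 0.402 / 1.241 = 0.3239 g VSS per g BOD₅ removed.
ΔS = 784 − 9.50 = 774.5 mg/L, so the substrate removal rate is 1970 × 774.5/1000 = 1526 kg BOD₅/d.
Net biomass production P_X = Y_obs × Q·(S₀ − S) = 0.3239 × 1526 = 494.2 kg VSS/d.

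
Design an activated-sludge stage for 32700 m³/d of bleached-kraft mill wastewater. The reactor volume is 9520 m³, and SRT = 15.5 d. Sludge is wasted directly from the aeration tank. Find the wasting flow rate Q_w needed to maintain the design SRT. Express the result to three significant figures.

Wasting from the aeration tank: Q_w = V / θ_c = 9520 / 15.5 = 614.2 m³/d.

Q_w ≈ 614 m³/d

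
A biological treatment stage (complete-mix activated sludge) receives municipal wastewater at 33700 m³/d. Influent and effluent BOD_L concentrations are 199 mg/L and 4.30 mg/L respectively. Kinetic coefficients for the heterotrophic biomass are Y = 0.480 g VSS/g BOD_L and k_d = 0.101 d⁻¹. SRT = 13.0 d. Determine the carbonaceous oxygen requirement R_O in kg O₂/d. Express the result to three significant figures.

R_O ≈ 4630 kg O₂/d

Correct the yield for decay: Y_obs = Y/(1 + k_d θ_c) = 0.480 / (1 + 0.101 × 13.0) = 0.480 / 2.313 = 0.2075.
Mass of BOD_L removed per day: Q(S₀ − S) = 33700 × 194.7 g/m³ = 6561 kg/d.
Biomass synthesised: P_X = Y_obs × 6561 = 1362 kg VSS/d.
Carbonaceous O₂ demand = substrate oxidised − cell-mass equivalent = 6561 − 1.42 × 1362 = 4628 kg O₂/d.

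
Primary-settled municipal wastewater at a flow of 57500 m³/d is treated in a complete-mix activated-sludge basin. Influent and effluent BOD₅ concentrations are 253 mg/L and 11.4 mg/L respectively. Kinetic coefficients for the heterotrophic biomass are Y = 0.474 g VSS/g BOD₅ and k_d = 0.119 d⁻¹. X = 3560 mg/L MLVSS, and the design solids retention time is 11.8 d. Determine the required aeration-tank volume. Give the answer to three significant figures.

Rearranging the biomass balance for a CMAS with decay, V = Y·Q·ΔS·θ_c / [X·(1+k_d θ_c)] = 0.474 × 57500 × (253 − 11.4) × 11.8 / [3560 × (1 + 0.119 × 11.8)] = 7.77×10^7 / 8559 = 9078 m³.

V ≈ 9080 m³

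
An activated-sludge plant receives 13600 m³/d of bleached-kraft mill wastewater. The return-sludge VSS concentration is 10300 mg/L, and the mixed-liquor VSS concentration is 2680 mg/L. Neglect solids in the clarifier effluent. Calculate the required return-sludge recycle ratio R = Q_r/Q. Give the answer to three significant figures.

Mass balance around the secondary clarifier (neglecting effluent solids): R = X / (X_r − X) = 2680 / (10300 − 2680) = 0.3517.

R ≈ 0.352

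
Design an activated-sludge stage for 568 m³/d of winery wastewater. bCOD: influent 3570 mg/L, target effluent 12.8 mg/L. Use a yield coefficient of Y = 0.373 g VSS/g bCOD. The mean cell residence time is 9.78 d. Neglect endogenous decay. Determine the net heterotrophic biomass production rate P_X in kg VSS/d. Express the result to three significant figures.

P_X ≈ 754 kg VSS/d

With endogenous decay neglected, the observed yield equals the true yield: Y_obs = Y = 0.373 g VSS/g bCOD.
Q·(S₀ − S) = 568 × (3570 − 12.8) × 10⁻³ = 2020 kg/d removed.
Biomass produced: P_X = Y_obs·Q·ΔS = 0.3730 × 2020 ≈ 753.6 kg VSS/d.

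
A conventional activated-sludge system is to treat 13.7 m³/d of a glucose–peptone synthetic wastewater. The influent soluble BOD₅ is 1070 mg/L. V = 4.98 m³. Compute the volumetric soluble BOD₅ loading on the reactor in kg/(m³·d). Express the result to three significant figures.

Applied soluble BOD₅ load per unit volume = Q·S₀/V = (13.7 × 1070/1000)/4.980 = 2.944 kg soluble BOD₅·m⁻³·d⁻¹.

L_v ≈ 2.94 kg soluble BOD₅/(m³·d)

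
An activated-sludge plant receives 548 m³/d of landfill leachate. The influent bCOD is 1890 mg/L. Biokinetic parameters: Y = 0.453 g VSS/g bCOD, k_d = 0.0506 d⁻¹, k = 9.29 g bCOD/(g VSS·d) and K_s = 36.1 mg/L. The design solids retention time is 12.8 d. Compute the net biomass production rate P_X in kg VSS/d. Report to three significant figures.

From the Monod/SRT balance for a CMAS, S = K_s·(1+k_d θ_c)/[θ_c·(Y k − k_d) − 1] = 36.1 × (1 + 0.0506 × 12.8) / [12.8 × (0.453 × 9.29 − 0.0506) − 1] = 59.48 / 52.22 = 1.139 mg/L.
Observed yield with endogenous decay: Y_obs = Y / (1 + k_d·θ_c) = 0.453 / (1 + 0.0506 × 12.8) = 0.453 / 1.648 = 0.2749 g VSS/g bCOD.
Substrate removed = Q·(S₀ − S) = 548 m³/d × (1890 − 1.14) g/m³ = 1.04×10^6 g/d = 1035 kg/d.
P_X = Y_obs · Q(S₀ − S) = 0.2749 × 1035 = 284.6 kg VSS/d.

P_X ≈ 285 kg VSS/d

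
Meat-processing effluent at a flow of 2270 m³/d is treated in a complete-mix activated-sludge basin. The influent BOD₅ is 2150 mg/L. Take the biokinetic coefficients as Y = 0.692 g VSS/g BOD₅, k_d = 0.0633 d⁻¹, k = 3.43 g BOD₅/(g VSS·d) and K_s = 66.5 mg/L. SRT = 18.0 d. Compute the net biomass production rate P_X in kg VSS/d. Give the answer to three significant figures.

P_X ≈ 1580 kg VSS/d

Effluent substrate depends only on kinetics and SRT: S = K_s(1 + k_d θ_c) / [θ_c(Yk − k_d) − 1] = 66.5 × (1 + 0.0633 × 18.0) / [18.0 × (0.692 × 3.43 − 0.0633) − 1] = 142.3 / 40.58 = 3.506 mg/L.
The observed yield is Y_obs = Y/(1 + k_d·θ_c) = 0.692 / (1 + 0.0633 × 18.0) = 0.692 / 2.139 = 0.3235 g VSS per g BOD₅ removed.
Q·(S₀ − S) = 2270 × (2150 − 3.51) × 10⁻³ = 4873 kg/d removed.
Biomass produced: P_X = Y_obs·Q·ΔS = 0.3235 × 4873 ≈ 1576 kg VSS/d.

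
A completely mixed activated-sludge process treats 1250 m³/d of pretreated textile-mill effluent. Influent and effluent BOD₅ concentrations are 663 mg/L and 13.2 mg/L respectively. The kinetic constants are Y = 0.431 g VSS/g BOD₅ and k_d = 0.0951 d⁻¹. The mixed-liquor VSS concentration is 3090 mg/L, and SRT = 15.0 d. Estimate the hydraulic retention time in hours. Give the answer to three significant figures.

τ ≈ 13.4 h

Rearranging the biomass balance for a CMAS with decay, V = Y·Q·ΔS·θ_c / [X·(1+k_d θ_c)] = 0.431 × 1250 × (663 − 13.2) × 15.0 / [3090 × (1 + 0.0951 × 15.0)] = 5.25×10^6 / 7498 = 700.4 m³.
Hydraulic retention time τ = V/Q = 700.4 / 1250 = 0.5603 d = 13.45 h.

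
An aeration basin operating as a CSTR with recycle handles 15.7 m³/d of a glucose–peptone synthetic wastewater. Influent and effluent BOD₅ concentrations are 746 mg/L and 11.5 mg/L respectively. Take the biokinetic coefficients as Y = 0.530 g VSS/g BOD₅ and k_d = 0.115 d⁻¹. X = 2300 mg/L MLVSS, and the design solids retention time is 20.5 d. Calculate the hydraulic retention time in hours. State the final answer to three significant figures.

τ ≈ 24.8 h

Steady-state biomass mass balance: V·X·(1 + k_d·θ_c) = Y·Q·(S₀ − S)·θ_c, so V = 0.530 × 15.7 × (746 − 11.5) × 20.5 / [2300 × (1 + 0.115 × 20.5)] = 1.25×10^5 / 7722 = 16.22 m³.
τ = V/Q = 16.22/15.7 = 1.033 d, or 24.80 h.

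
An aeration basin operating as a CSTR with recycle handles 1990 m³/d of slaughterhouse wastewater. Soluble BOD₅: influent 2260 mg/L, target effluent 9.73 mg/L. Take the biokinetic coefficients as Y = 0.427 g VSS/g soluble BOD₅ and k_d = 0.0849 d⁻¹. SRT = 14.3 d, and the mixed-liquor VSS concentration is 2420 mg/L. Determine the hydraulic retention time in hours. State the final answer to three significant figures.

τ ≈ 61.5 h

From the SRT design equation V = Y Q (S₀−S) θ_c / [X (1 + k_d θ_c)] = 0.427 × 1990 × (2260 − 9.73) × 14.3 / [2420 × (1 + 0.0849 × 14.3)] = 2.73×10^7 / 5358 = 5103 m³.
Hydraulic retention time τ = V/Q = 5103 / 1990 = 2.564 d = 61.55 h.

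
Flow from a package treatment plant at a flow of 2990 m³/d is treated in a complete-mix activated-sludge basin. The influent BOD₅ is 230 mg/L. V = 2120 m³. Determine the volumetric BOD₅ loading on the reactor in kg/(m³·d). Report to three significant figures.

L_v ≈ 0.324 kg BOD₅/(m³·d)

Volumetric loading L_v = Q·S₀ / V = 2990 × 230 g/m³ / 2120 m³ = 324.4 g/(m³·d) = 0.3244 kg BOD₅/(m³·d).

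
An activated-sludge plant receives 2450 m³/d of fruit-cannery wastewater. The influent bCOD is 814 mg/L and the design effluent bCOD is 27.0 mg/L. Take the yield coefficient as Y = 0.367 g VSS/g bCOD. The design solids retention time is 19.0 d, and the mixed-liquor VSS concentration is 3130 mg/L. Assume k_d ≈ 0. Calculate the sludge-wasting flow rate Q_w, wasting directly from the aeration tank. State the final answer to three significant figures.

Q_w ≈ 226 m³/d

V·X = Y·Q·ΔS·θ_c gives V = 0.367 × 2450 × (814 − 27.0) × 19.0 / 3130 = 4296 m³.
For wasting at MLVSS concentration, Q_w = V/θ_c = 4296/19.0 = 226.1 m³/d.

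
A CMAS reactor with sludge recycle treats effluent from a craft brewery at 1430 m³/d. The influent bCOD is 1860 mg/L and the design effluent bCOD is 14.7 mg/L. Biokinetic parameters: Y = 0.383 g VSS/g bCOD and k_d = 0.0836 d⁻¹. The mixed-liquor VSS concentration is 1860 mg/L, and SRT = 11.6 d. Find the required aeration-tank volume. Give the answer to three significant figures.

From the SRT design equation V = Y Q (S₀−S) θ_c / [X (1 + k_d θ_c)] = 0.383 × 1430 × (1860 − 14.7) × 11.6 / [1860 × (1 + 0.0836 × 11.6)] = 1.17×10^7 / 3664 = 3200 m³.

V ≈ 3200 m³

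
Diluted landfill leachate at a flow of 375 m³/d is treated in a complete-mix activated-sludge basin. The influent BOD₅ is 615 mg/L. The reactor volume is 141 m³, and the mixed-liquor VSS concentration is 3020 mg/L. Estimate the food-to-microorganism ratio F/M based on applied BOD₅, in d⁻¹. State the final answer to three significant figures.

F/M ≈ 0.542 d⁻¹

Food-to-microorganism ratio F/M = Q S₀ / (V X) = 375 × 615 / (141.0 × 3020) = 0.5416 d⁻¹.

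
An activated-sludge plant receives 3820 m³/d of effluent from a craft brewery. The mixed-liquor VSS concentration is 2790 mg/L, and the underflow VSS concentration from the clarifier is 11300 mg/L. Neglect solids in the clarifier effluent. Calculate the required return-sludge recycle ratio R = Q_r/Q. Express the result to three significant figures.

R ≈ 0.328

R = Q_r/Q = X/(X_r − X) = 2790 / (11300 − 2790) = 0.3278.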